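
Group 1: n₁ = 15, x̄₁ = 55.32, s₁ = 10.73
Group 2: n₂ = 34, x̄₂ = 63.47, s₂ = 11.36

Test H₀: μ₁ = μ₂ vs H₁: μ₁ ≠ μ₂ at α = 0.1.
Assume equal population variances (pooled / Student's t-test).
Student's two-sample t-test (equal variances):
H₀: μ₁ = μ₂
H₁: μ₁ ≠ μ₂
df = n₁ + n₂ - 2 = 47
Pooled variance s_p² = [(n₁-1)s₁² + (n₂-1)s₂²] / (n₁ + n₂ - 2) = [(14)(10.73²) + (33)(11.36²)] / 47 = 124.9042
SE = √(s_p²(1/n₁ + 1/n₂)) = √(124.9042 × (1/15 + 1/34)) = 3.4642
t = (x̄₁ - x̄₂) / SE = (55.32 - 63.47) / 3.4642 = -8.15 / 3.4642 = -2.353
p-value = 0.0229

Since p-value < α = 0.1, we reject H₀.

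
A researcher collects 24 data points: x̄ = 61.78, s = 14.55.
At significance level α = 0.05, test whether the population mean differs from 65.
One-sample t-test:
H₀: μ = 65
H₁: μ ≠ 65
df = n - 1 = 23
t = (x̄ - μ₀) / (s/√n) = (61.78 - 65) / (14.55/√24) = -1.084
p-value = 0.2895

Since p-value > α = 0.05, we fail to reject H₀.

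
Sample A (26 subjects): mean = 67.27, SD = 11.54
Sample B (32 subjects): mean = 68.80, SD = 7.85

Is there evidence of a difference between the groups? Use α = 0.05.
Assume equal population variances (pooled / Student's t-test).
Student's two-sample t-test (equal variances):
H₀: μ₁ = μ₂
H₁: μ₁ ≠ μ₂
df = n₁ + n₂ - 2 = 56
Pooled variance s_p² = [(n₁-1)s₁² + (n₂-1)s₂²] / (n₁ + n₂ - 2) = [(25)(11.54²) + (31)(7.85²)] / 56 = 93.5641
SE = √(s_p²(1/n₁ + 1/n₂)) = √(93.5641 × (1/26 + 1/32)) = 2.5539
t = (x̄₁ - x̄₂) / SE = (67.27 - 68.80) / 2.5539 = -1.53 / 2.5539 = -0.599
p-value = 0.5515

Since p-value > α = 0.05, we fail to reject H₀.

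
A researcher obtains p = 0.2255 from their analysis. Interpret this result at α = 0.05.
Since p = 0.2255 > α = 0.05, fail to reject H₀.
There is insufficient evidence to reject the null hypothesis; the result is not statistically significant at the 0.05 level.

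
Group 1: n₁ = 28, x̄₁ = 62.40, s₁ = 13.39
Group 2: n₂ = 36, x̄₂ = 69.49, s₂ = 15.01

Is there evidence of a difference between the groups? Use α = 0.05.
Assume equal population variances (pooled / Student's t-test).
Student's two-sample t-test (equal variances):
H₀: μ₁ = μ₂
H₁: μ₁ ≠ μ₂
df = n₁ + n₂ - 2 = 62
Pooled variance s_p² = [(n₁-1)s₁² + (n₂-1)s₂²] / (n₁ + n₂ - 2) = [(27)(13.39²) + (35)(15.01²)] / 62 = 205.2644
SE = √(s_p²(1/n₁ + 1/n₂)) = √(205.2644 × (1/28 + 1/36)) = 3.6101
t = (x̄₁ - x̄₂) / SE = (62.40 - 69.49) / 3.6101 = -7.09 / 3.6101 = -1.964
p-value = 0.0540

Since p-value > α = 0.05, we fail to reject H₀.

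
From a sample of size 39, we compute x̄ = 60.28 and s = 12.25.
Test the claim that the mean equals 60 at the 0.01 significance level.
One-sample t-test:
H₀: μ = 60
H₁: μ ≠ 60
df = n - 1 = 38
t = (x̄ - μ₀) / (s/√n) = (60.28 - 60) / (12.25/√39) = 0.143
p-value = 0.8872

Since p-value > α = 0.01, we fail to reject H₀.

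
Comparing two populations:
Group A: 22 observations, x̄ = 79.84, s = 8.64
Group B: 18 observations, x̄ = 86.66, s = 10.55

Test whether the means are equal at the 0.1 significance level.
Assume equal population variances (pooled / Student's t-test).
Student's two-sample t-test (equal variances):
H₀: μ₁ = μ₂
H₁: μ₁ ≠ μ₂
df = n₁ + n₂ - 2 = 38
Pooled variance s_p² = [(n₁-1)s₁² + (n₂-1)s₂²] / (n₁ + n₂ - 2) = [(21)(8.64²) + (17)(10.55²)] / 38 = 91.0470
SE = √(s_p²(1/n₁ + 1/n₂)) = √(91.0470 × (1/22 + 1/18)) = 3.0326
t = (x̄₁ - x̄₂) / SE = (79.84 - 86.66) / 3.0326 = -6.82 / 3.0326 = -2.249
p-value = 0.0304

Since p-value < α = 0.1, we reject H₀.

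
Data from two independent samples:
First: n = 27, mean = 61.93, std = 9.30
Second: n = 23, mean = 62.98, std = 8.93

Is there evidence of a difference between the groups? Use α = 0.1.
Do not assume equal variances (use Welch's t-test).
Welch's two-sample t-test:
H₀: μ₁ = μ₂
H₁: μ₁ ≠ μ₂
s₁²/n₁ = 9.30²/27 = 3.2033,  s₂²/n₂ = 8.93²/23 = 3.4672
SE = √(s₁²/n₁ + s₂²/n₂) = √(3.2033 + 3.4672) = 2.5827
df (Welch-Satterthwaite) = (s₁²/n₁ + s₂²/n₂)² / [(s₁²/n₁)²/(n₁-1) + (s₂²/n₂)²/(n₂-1)] ≈ 47.28
t = (x̄₁ - x̄₂) / SE = (61.93 - 62.98) / 2.5827 = -1.05 / 2.5827 = -0.407
p-value = 0.6862

Since p-value > α = 0.1, we fail to reject H₀.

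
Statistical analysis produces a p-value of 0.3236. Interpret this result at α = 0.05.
Since p = 0.3236 > α = 0.05, fail to reject H₀.
There is insufficient evidence to reject the null hypothesis; the result is not statistically significant at the 0.05 level.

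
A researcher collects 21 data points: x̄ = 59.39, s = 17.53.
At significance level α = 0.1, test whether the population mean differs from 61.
One-sample t-test:
H₀: μ = 61
H₁: μ ≠ 61
df = n - 1 = 20
t = (x̄ - μ₀) / (s/√n) = (59.39 - 61) / (17.53/√21) = -0.421
p-value = 0.6783

Since p-value > α = 0.1, we fail to reject H₀.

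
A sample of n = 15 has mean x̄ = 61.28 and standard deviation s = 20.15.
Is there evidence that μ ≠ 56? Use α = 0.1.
One-sample t-test:
H₀: μ = 56
H₁: μ ≠ 56
df = n - 1 = 14
t = (x̄ - μ₀) / (s/√n) = (61.28 - 56) / (20.15/√15) = 1.015
p-value = 0.3274

Since p-value > α = 0.1, we fail to reject H₀.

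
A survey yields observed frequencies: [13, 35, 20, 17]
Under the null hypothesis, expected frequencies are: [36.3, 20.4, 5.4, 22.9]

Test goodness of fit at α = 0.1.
Chi-square goodness of fit test:
H₀: observed counts match expected distribution
H₁: observed counts differ from expected distribution
df = k - 1 = 3
χ² = Σ(O - E)²/E
   = (13 - 36.3)²/36.3 + (35 - 20.4)²/20.4 + (20 - 5.4)²/5.4 + (17 - 22.9)²/22.9
   = 14.956 + 10.449 + 39.474 + 1.520
   = 66.40
p-value < 0.0001

Since p-value < α = 0.1, we reject H₀.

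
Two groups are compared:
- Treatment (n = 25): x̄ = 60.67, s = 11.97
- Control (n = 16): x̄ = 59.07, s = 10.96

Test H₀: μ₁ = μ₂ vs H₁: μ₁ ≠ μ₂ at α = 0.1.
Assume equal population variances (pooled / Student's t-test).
Student's two-sample t-test (equal variances):
H₀: μ₁ = μ₂
H₁: μ₁ ≠ μ₂
df = n₁ + n₂ - 2 = 39
Pooled variance s_p² = [(n₁-1)s₁² + (n₂-1)s₂²] / (n₁ + n₂ - 2) = [(24)(11.97²) + (15)(10.96²)] / 39 = 134.3735
SE = √(s_p²(1/n₁ + 1/n₂)) = √(134.3735 × (1/25 + 1/16)) = 3.7112
t = (x̄₁ - x̄₂) / SE = (60.67 - 59.07) / 3.7112 = 1.60 / 3.7112 = 0.431
p-value = 0.6688

Since p-value > α = 0.1, we fail to reject H₀.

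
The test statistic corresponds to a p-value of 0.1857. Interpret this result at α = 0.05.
Since p = 0.1857 > α = 0.05, fail to reject H₀.
There is insufficient evidence to reject the null hypothesis; the result is not statistically significant at the 0.05 level.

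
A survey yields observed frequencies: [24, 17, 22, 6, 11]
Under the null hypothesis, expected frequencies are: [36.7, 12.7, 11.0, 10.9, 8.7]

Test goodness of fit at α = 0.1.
Chi-square goodness of fit test:
H₀: observed counts match expected distribution
H₁: observed counts differ from expected distribution
df = k - 1 = 4
χ² = Σ(O - E)²/E
   = (24 - 36.7)²/36.7 + (17 - 12.7)²/12.7 + (22 - 11.0)²/11.0 + (6 - 10.9)²/10.9 + (11 - 8.7)²/8.7
   = 4.395 + 1.456 + 11.000 + 2.203 + 0.608
   = 19.66
p-value = 0.0006

Since p-value < α = 0.1, we reject H₀.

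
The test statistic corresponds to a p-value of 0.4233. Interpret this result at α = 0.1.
Since p = 0.4233 > α = 0.1, fail to reject H₀.
There is insufficient evidence to reject the null hypothesis; the result is not statistically significant at the 0.1 level.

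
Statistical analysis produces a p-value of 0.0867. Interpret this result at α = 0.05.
Since p = 0.0867 > α = 0.05, fail to reject H₀.
There is insufficient evidence to reject the null hypothesis; the result is not statistically significant at the 0.05 level.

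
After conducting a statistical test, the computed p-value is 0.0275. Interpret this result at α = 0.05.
Since p = 0.0275 < α = 0.05, reject H₀.
There is sufficient evidence to reject the null hypothesis; the result is statistically significant at the 0.05 level.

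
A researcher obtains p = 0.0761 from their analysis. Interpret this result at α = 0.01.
Since p = 0.0761 > α = 0.01, fail to reject H₀.
There is insufficient evidence to reject the null hypothesis; the result is not statistically significant at the 0.01 level.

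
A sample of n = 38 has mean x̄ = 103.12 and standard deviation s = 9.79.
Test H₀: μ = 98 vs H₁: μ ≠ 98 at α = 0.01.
One-sample t-test:
H₀: μ = 98
H₁: μ ≠ 98
df = n - 1 = 37
t = (x̄ - μ₀) / (s/√n) = (103.12 - 98) / (9.79/√38) = 3.224
p-value = 0.0026

Since p-value < α = 0.01, we reject H₀.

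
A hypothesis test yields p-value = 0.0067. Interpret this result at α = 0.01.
Since p = 0.0067 < α = 0.01, reject H₀.
There is sufficient evidence to reject the null hypothesis; the result is statistically significant at the 0.01 level.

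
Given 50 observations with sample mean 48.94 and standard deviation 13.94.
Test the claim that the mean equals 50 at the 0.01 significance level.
One-sample t-test:
H₀: μ = 50
H₁: μ ≠ 50
df = n - 1 = 49
t = (x̄ - μ₀) / (s/√n) = (48.94 - 50) / (13.94/√50) = -0.538
p-value = 0.5932

Since p-value > α = 0.01, we fail to reject H₀.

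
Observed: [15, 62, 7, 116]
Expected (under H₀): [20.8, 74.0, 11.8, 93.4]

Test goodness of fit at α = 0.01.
Chi-square goodness of fit test:
H₀: observed counts match expected distribution
H₁: observed counts differ from expected distribution
df = k - 1 = 3
χ² = Σ(O - E)²/E
   = (15 - 20.8)²/20.8 + (62 - 74.0)²/74.0 + (7 - 11.8)²/11.8 + (116 - 93.4)²/93.4
   = 1.617 + 1.946 + 1.953 + 5.469
   = 10.98
p-value = 0.0118

Since p-value > α = 0.01, we fail to reject H₀.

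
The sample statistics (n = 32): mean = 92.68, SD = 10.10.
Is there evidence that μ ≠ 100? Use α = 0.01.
One-sample t-test:
H₀: μ = 100
H₁: μ ≠ 100
df = n - 1 = 31
t = (x̄ - μ₀) / (s/√n) = (92.68 - 100) / (10.10/√32) = -4.100
p-value = 0.0003

Since p-value < α = 0.01, we reject H₀.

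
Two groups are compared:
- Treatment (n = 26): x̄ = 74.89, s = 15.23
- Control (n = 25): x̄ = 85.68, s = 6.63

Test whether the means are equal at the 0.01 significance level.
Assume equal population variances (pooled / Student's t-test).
Student's two-sample t-test (equal variances):
H₀: μ₁ = μ₂
H₁: μ₁ ≠ μ₂
df = n₁ + n₂ - 2 = 49
Pooled variance s_p² = [(n₁-1)s₁² + (n₂-1)s₂²] / (n₁ + n₂ - 2) = [(25)(15.23²) + (24)(6.63²)] / 49 = 139.8732
SE = √(s_p²(1/n₁ + 1/n₂)) = √(139.8732 × (1/26 + 1/25)) = 3.3128
t = (x̄₁ - x̄₂) / SE = (74.89 - 85.68) / 3.3128 = -10.79 / 3.3128 = -3.257
p-value = 0.0020

Since p-value < α = 0.01, we reject H₀.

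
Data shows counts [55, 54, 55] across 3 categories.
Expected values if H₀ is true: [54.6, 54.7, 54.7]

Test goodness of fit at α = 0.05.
Chi-square goodness of fit test:
H₀: observed counts match expected distribution
H₁: observed counts differ from expected distribution
df = k - 1 = 2
χ² = Σ(O - E)²/E
   = (55 - 54.6)²/54.6 + (54 - 54.7)²/54.7 + (55 - 54.7)²/54.7
   = 0.003 + 0.009 + 0.002
   = 0.01
p-value = 0.9933

Since p-value > α = 0.05, we fail to reject H₀.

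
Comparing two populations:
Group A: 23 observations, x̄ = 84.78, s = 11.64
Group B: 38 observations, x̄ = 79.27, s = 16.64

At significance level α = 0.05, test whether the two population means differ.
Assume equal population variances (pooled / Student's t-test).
Student's two-sample t-test (equal variances):
H₀: μ₁ = μ₂
H₁: μ₁ ≠ μ₂
df = n₁ + n₂ - 2 = 59
Pooled variance s_p² = [(n₁-1)s₁² + (n₂-1)s₂²] / (n₁ + n₂ - 2) = [(22)(11.64²) + (37)(16.64²)] / 59 = 224.1642
SE = √(s_p²(1/n₁ + 1/n₂)) = √(224.1642 × (1/23 + 1/38)) = 3.9554
t = (x̄₁ - x̄₂) / SE = (84.78 - 79.27) / 3.9554 = 5.51 / 3.9554 = 1.393
p-value = 0.1688

Since p-value > α = 0.05, we fail to reject H₀.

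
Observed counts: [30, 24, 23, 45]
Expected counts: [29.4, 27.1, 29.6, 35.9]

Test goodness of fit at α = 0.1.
Chi-square goodness of fit test:
H₀: observed counts match expected distribution
H₁: observed counts differ from expected distribution
df = k - 1 = 3
χ² = Σ(O - E)²/E
   = (30 - 29.4)²/29.4 + (24 - 27.1)²/27.1 + (23 - 29.6)²/29.6 + (45 - 35.9)²/35.9
   = 0.012 + 0.355 + 1.472 + 2.307
   = 4.15
p-value = 0.2462

Since p-value > α = 0.1, we fail to reject H₀.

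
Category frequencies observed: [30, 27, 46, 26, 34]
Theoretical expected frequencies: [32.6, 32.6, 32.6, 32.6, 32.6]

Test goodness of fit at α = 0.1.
Chi-square goodness of fit test:
H₀: observed counts match expected distribution
H₁: observed counts differ from expected distribution
df = k - 1 = 4
χ² = Σ(O - E)²/E
   = (30 - 32.6)²/32.6 + (27 - 32.6)²/32.6 + (46 - 32.6)²/32.6 + (26 - 32.6)²/32.6 + (34 - 32.6)²/32.6
   = 0.207 + 0.962 + 5.508 + 1.336 + 0.060
   = 8.07
p-value = 0.0889

Since p-value < α = 0.1, we reject H₀.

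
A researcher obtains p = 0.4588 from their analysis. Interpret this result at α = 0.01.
Since p = 0.4588 > α = 0.01, fail to reject H₀.
There is insufficient evidence to reject the null hypothesis; the result is not statistically significant at the 0.01 level.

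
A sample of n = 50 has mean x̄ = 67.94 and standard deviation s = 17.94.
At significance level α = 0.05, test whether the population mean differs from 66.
One-sample t-test:
H₀: μ = 66
H₁: μ ≠ 66
df = n - 1 = 49
t = (x̄ - μ₀) / (s/√n) = (67.94 - 66) / (17.94/√50) = 0.765
p-value = 0.4481

Since p-value > α = 0.05, we fail to reject H₀.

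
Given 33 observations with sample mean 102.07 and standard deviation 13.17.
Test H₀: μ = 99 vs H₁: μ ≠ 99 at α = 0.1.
One-sample t-test:
H₀: μ = 99
H₁: μ ≠ 99
df = n - 1 = 32
t = (x̄ - μ₀) / (s/√n) = (102.07 - 99) / (13.17/√33) = 1.339
p-value = 0.1900

Since p-value > α = 0.1, we fail to reject H₀.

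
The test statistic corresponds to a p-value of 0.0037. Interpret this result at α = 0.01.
Since p = 0.0037 < α = 0.01, reject H₀.
There is sufficient evidence to reject the null hypothesis; the result is statistically significant at the 0.01 level.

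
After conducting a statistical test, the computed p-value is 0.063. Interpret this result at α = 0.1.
Since p = 0.063 < α = 0.1, reject H₀.
There is sufficient evidence to reject the null hypothesis; the result is statistically significant at the 0.1 level.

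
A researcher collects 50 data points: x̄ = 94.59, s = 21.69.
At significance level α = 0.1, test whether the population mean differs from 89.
One-sample t-test:
H₀: μ = 89
H₁: μ ≠ 89
df = n - 1 = 49
t = (x̄ - μ₀) / (s/√n) = (94.59 - 89) / (21.69/√50) = 1.822
p-value = 0.0745

Since p-value < α = 0.1, we reject H₀.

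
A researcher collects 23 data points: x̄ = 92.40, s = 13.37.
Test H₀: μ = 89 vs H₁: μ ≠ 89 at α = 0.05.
One-sample t-test:
H₀: μ = 89
H₁: μ ≠ 89
df = n - 1 = 22
t = (x̄ - μ₀) / (s/√n) = (92.40 - 89) / (13.37/√23) = 1.220
p-value = 0.2355

Since p-value > α = 0.05, we fail to reject H₀.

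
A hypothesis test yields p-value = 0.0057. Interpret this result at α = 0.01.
Since p = 0.0057 < α = 0.01, reject H₀.
There is sufficient evidence to reject the null hypothesis; the result is statistically significant at the 0.01 level.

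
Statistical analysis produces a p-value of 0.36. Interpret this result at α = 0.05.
Since p = 0.36 > α = 0.05, fail to reject H₀.
There is insufficient evidence to reject the null hypothesis; the result is not statistically significant at the 0.05 level.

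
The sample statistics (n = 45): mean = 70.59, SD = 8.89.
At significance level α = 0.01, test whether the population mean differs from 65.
One-sample t-test:
H₀: μ = 65
H₁: μ ≠ 65
df = n - 1 = 44
t = (x̄ - μ₀) / (s/√n) = (70.59 - 65) / (8.89/√45) = 4.218
p-value = 0.0001

Since p-value < α = 0.01, we reject H₀.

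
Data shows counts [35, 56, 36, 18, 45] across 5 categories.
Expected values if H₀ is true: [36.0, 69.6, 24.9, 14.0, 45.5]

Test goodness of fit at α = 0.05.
Chi-square goodness of fit test:
H₀: observed counts match expected distribution
H₁: observed counts differ from expected distribution
df = k - 1 = 4
χ² = Σ(O - E)²/E
   = (35 - 36.0)²/36.0 + (56 - 69.6)²/69.6 + (36 - 24.9)²/24.9 + (18 - 14.0)²/14.0 + (45 - 45.5)²/45.5
   = 0.028 + 2.657 + 4.948 + 1.143 + 0.005
   = 8.78
p-value = 0.0668

Since p-value > α = 0.05, we fail to reject H₀.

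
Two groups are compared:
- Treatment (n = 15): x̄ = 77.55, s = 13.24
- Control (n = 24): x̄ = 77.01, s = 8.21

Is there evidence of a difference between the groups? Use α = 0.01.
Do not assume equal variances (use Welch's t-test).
Welch's two-sample t-test:
H₀: μ₁ = μ₂
H₁: μ₁ ≠ μ₂
s₁²/n₁ = 13.24²/15 = 11.6865,  s₂²/n₂ = 8.21²/24 = 2.8085
SE = √(s₁²/n₁ + s₂²/n₂) = √(11.6865 + 2.8085) = 3.8072
df (Welch-Satterthwaite) = (s₁²/n₁ + s₂²/n₂)² / [(s₁²/n₁)²/(n₁-1) + (s₂²/n₂)²/(n₂-1)] ≈ 20.81
t = (x̄₁ - x̄₂) / SE = (77.55 - 77.01) / 3.8072 = 0.54 / 3.8072 = 0.142
p-value = 0.8886

Since p-value > α = 0.01, we fail to reject H₀.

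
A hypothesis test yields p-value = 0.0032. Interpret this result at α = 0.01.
Since p = 0.0032 < α = 0.01, reject H₀.
There is sufficient evidence to reject the null hypothesis; the result is statistically significant at the 0.01 level.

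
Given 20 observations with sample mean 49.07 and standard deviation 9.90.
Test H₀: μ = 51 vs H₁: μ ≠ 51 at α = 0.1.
One-sample t-test:
H₀: μ = 51
H₁: μ ≠ 51
df = n - 1 = 19
t = (x̄ - μ₀) / (s/√n) = (49.07 - 51) / (9.90/√20) = -0.872
p-value = 0.3942

Since p-value > α = 0.1, we fail to reject H₀.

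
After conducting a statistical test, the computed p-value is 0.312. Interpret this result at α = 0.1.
Since p = 0.312 > α = 0.1, fail to reject H₀.
There is insufficient evidence to reject the null hypothesis; the result is not statistically significant at the 0.1 level.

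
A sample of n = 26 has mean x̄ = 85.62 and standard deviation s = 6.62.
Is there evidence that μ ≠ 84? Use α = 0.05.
One-sample t-test:
H₀: μ = 84
H₁: μ ≠ 84
df = n - 1 = 25
t = (x̄ - μ₀) / (s/√n) = (85.62 - 84) / (6.62/√26) = 1.248
p-value = 0.2237

Since p-value > α = 0.05, we fail to reject H₀.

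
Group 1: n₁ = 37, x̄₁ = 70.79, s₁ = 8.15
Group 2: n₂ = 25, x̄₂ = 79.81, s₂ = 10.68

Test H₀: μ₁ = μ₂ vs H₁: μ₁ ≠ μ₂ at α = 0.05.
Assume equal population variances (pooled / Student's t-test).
Student's two-sample t-test (equal variances):
H₀: μ₁ = μ₂
H₁: μ₁ ≠ μ₂
df = n₁ + n₂ - 2 = 60
Pooled variance s_p² = [(n₁-1)s₁² + (n₂-1)s₂²] / (n₁ + n₂ - 2) = [(36)(8.15²) + (24)(10.68²)] / 60 = 85.4785
SE = √(s_p²(1/n₁ + 1/n₂)) = √(85.4785 × (1/37 + 1/25)) = 2.3936
t = (x̄₁ - x̄₂) / SE = (70.79 - 79.81) / 2.3936 = -9.02 / 2.3936 = -3.768
p-value = 0.0004

Since p-value < α = 0.05, we reject H₀.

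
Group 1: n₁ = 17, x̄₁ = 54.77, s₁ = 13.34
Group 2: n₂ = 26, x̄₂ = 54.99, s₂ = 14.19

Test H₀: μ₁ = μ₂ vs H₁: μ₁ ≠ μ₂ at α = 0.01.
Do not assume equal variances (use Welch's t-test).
Welch's two-sample t-test:
H₀: μ₁ = μ₂
H₁: μ₁ ≠ μ₂
s₁²/n₁ = 13.34²/17 = 10.4680,  s₂²/n₂ = 14.19²/26 = 7.7445
SE = √(s₁²/n₁ + s₂²/n₂) = √(10.4680 + 7.7445) = 4.2676
df (Welch-Satterthwaite) = (s₁²/n₁ + s₂²/n₂)² / [(s₁²/n₁)²/(n₁-1) + (s₂²/n₂)²/(n₂-1)] ≈ 35.87
t = (x̄₁ - x̄₂) / SE = (54.77 - 54.99) / 4.2676 = -0.22 / 4.2676 = -0.052
p-value = 0.9592

Since p-value > α = 0.01, we fail to reject H₀.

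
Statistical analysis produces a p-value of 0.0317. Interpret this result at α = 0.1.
Since p = 0.0317 < α = 0.1, reject H₀.
There is sufficient evidence to reject the null hypothesis; the result is statistically significant at the 0.1 level.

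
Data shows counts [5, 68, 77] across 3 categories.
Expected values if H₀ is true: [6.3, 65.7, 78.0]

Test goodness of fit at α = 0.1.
Chi-square goodness of fit test:
H₀: observed counts match expected distribution
H₁: observed counts differ from expected distribution
df = k - 1 = 2
χ² = Σ(O - E)²/E
   = (5 - 6.3)²/6.3 + (68 - 65.7)²/65.7 + (77 - 78.0)²/78.0
   = 0.268 + 0.081 + 0.013
   = 0.36
p-value = 0.8346

Since p-value > α = 0.1, we fail to reject H₀.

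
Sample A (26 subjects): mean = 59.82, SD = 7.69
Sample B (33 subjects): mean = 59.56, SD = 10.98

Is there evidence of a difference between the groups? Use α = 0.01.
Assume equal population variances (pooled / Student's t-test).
Student's two-sample t-test (equal variances):
H₀: μ₁ = μ₂
H₁: μ₁ ≠ μ₂
df = n₁ + n₂ - 2 = 57
Pooled variance s_p² = [(n₁-1)s₁² + (n₂-1)s₂²] / (n₁ + n₂ - 2) = [(25)(7.69²) + (32)(10.98²)] / 57 = 93.6199
SE = √(s_p²(1/n₁ + 1/n₂)) = √(93.6199 × (1/26 + 1/33)) = 2.5373
t = (x̄₁ - x̄₂) / SE = (59.82 - 59.56) / 2.5373 = 0.26 / 2.5373 = 0.102
p-value = 0.9187

Since p-value > α = 0.01, we fail to reject H₀.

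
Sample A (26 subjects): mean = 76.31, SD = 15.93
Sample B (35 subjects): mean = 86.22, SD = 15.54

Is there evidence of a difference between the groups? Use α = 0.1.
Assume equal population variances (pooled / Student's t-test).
Student's two-sample t-test (equal variances):
H₀: μ₁ = μ₂
H₁: μ₁ ≠ μ₂
df = n₁ + n₂ - 2 = 59
Pooled variance s_p² = [(n₁-1)s₁² + (n₂-1)s₂²] / (n₁ + n₂ - 2) = [(25)(15.93²) + (34)(15.54²)] / 59 = 246.6922
SE = √(s_p²(1/n₁ + 1/n₂)) = √(246.6922 × (1/26 + 1/35)) = 4.0665
t = (x̄₁ - x̄₂) / SE = (76.31 - 86.22) / 4.0665 = -9.91 / 4.0665 = -2.437
p-value = 0.0178

Since p-value < α = 0.1, we reject H₀.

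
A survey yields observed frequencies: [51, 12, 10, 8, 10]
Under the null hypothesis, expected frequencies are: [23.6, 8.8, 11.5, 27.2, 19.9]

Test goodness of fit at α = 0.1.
Chi-square goodness of fit test:
H₀: observed counts match expected distribution
H₁: observed counts differ from expected distribution
df = k - 1 = 4
χ² = Σ(O - E)²/E
   = (51 - 23.6)²/23.6 + (12 - 8.8)²/8.8 + (10 - 11.5)²/11.5 + (8 - 27.2)²/27.2 + (10 - 19.9)²/19.9
   = 31.812 + 1.164 + 0.196 + 13.553 + 4.925
   = 51.65
p-value < 0.0001

Since p-value < α = 0.1, we reject H₀.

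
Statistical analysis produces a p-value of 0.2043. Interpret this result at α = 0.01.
Since p = 0.2043 > α = 0.01, fail to reject H₀.
There is insufficient evidence to reject the null hypothesis; the result is not statistically significant at the 0.01 level.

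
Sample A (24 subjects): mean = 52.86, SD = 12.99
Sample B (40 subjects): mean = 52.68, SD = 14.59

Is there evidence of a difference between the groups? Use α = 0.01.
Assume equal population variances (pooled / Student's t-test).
Student's two-sample t-test (equal variances):
H₀: μ₁ = μ₂
H₁: μ₁ ≠ μ₂
df = n₁ + n₂ - 2 = 62
Pooled variance s_p² = [(n₁-1)s₁² + (n₂-1)s₂²] / (n₁ + n₂ - 2) = [(23)(12.99²) + (39)(14.59²)] / 62 = 196.4980
SE = √(s_p²(1/n₁ + 1/n₂)) = √(196.4980 × (1/24 + 1/40)) = 3.6194
t = (x̄₁ - x̄₂) / SE = (52.86 - 52.68) / 3.6194 = 0.18 / 3.6194 = 0.050
p-value = 0.9605

Since p-value > α = 0.01, we fail to reject H₀.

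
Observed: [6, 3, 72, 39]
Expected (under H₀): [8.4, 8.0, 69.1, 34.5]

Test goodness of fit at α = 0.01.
Chi-square goodness of fit test:
H₀: observed counts match expected distribution
H₁: observed counts differ from expected distribution
df = k - 1 = 3
χ² = Σ(O - E)²/E
   = (6 - 8.4)²/8.4 + (3 - 8.0)²/8.0 + (72 - 69.1)²/69.1 + (39 - 34.5)²/34.5
   = 0.686 + 3.125 + 0.122 + 0.587
   = 4.52
p-value = 0.2106

Since p-value > α = 0.01, we fail to reject H₀.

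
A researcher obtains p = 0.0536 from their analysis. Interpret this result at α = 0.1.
Since p = 0.0536 < α = 0.1, reject H₀.
There is sufficient evidence to reject the null hypothesis; the result is statistically significant at the 0.1 level.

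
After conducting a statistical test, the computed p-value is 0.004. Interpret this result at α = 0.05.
Since p = 0.004 < α = 0.05, reject H₀.
There is sufficient evidence to reject the null hypothesis; the result is statistically significant at the 0.05 level.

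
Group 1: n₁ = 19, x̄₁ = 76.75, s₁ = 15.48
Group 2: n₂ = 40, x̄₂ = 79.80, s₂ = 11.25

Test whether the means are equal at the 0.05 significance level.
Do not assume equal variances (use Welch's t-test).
Welch's two-sample t-test:
H₀: μ₁ = μ₂
H₁: μ₁ ≠ μ₂
s₁²/n₁ = 15.48²/19 = 12.6121,  s₂²/n₂ = 11.25²/40 = 3.1641
SE = √(s₁²/n₁ + s₂²/n₂) = √(12.6121 + 3.1641) = 3.9719
df (Welch-Satterthwaite) = (s₁²/n₁ + s₂²/n₂)² / [(s₁²/n₁)²/(n₁-1) + (s₂²/n₂)²/(n₂-1)] ≈ 27.37
t = (x̄₁ - x̄₂) / SE = (76.75 - 79.80) / 3.9719 = -3.05 / 3.9719 = -0.768
p-value = 0.4491

Since p-value > α = 0.05, we fail to reject H₀.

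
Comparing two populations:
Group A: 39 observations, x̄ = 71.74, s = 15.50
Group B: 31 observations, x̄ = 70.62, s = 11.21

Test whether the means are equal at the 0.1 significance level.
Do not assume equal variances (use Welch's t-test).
Welch's two-sample t-test:
H₀: μ₁ = μ₂
H₁: μ₁ ≠ μ₂
s₁²/n₁ = 15.50²/39 = 6.1603,  s₂²/n₂ = 11.21²/31 = 4.0537
SE = √(s₁²/n₁ + s₂²/n₂) = √(6.1603 + 4.0537) = 3.1959
df (Welch-Satterthwaite) = (s₁²/n₁ + s₂²/n₂)² / [(s₁²/n₁)²/(n₁-1) + (s₂²/n₂)²/(n₂-1)] ≈ 67.46
t = (x̄₁ - x̄₂) / SE = (71.74 - 70.62) / 3.1959 = 1.12 / 3.1959 = 0.350
p-value = 0.7271

Since p-value > α = 0.1, we fail to reject H₀.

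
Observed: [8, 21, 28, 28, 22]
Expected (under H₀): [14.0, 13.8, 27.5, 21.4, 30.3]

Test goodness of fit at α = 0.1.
Chi-square goodness of fit test:
H₀: observed counts match expected distribution
H₁: observed counts differ from expected distribution
df = k - 1 = 4
χ² = Σ(O - E)²/E
   = (8 - 14.0)²/14.0 + (21 - 13.8)²/13.8 + (28 - 27.5)²/27.5 + (28 - 21.4)²/21.4 + (22 - 30.3)²/30.3
   = 2.571 + 3.757 + 0.009 + 2.036 + 2.274
   = 10.65
p-value = 0.0308

Since p-value < α = 0.1, we reject H₀.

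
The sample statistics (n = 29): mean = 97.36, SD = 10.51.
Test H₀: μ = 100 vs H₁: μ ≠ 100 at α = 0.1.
One-sample t-test:
H₀: μ = 100
H₁: μ ≠ 100
df = n - 1 = 28
t = (x̄ - μ₀) / (s/√n) = (97.36 - 100) / (10.51/√29) = -1.353
p-value = 0.1870

Since p-value > α = 0.1, we fail to reject H₀.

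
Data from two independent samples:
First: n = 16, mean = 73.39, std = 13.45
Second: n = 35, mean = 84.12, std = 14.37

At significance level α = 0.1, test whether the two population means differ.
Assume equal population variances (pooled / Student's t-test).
Student's two-sample t-test (equal variances):
H₀: μ₁ = μ₂
H₁: μ₁ ≠ μ₂
df = n₁ + n₂ - 2 = 49
Pooled variance s_p² = [(n₁-1)s₁² + (n₂-1)s₂²] / (n₁ + n₂ - 2) = [(15)(13.45²) + (34)(14.37²)] / 49 = 198.6619
SE = √(s_p²(1/n₁ + 1/n₂)) = √(198.6619 × (1/16 + 1/35)) = 4.2535
t = (x̄₁ - x̄₂) / SE = (73.39 - 84.12) / 4.2535 = -10.73 / 4.2535 = -2.523
p-value = 0.0149

Since p-value < α = 0.1, we reject H₀.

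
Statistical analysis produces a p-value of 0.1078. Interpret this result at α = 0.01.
Since p = 0.1078 > α = 0.01, fail to reject H₀.
There is insufficient evidence to reject the null hypothesis; the result is not statistically significant at the 0.01 level.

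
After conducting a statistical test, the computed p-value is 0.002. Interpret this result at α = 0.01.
Since p = 0.002 < α = 0.01, reject H₀.
There is sufficient evidence to reject the null hypothesis; the result is statistically significant at the 0.01 level.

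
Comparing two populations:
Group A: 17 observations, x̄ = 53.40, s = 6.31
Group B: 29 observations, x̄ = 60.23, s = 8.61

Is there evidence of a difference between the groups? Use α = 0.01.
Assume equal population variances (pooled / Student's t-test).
Student's two-sample t-test (equal variances):
H₀: μ₁ = μ₂
H₁: μ₁ ≠ μ₂
df = n₁ + n₂ - 2 = 44
Pooled variance s_p² = [(n₁-1)s₁² + (n₂-1)s₂²] / (n₁ + n₂ - 2) = [(16)(6.31²) + (28)(8.61²)] / 44 = 61.6536
SE = √(s_p²(1/n₁ + 1/n₂)) = √(61.6536 × (1/17 + 1/29)) = 2.3985
t = (x̄₁ - x̄₂) / SE = (53.40 - 60.23) / 2.3985 = -6.83 / 2.3985 = -2.848
p-value = 0.0067

Since p-value < α = 0.01, we reject H₀.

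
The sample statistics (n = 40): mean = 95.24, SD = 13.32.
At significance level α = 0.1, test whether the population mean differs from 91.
One-sample t-test:
H₀: μ = 91
H₁: μ ≠ 91
df = n - 1 = 39
t = (x̄ - μ₀) / (s/√n) = (95.24 - 91) / (13.32/√40) = 2.013
p-value = 0.0510

Since p-value < α = 0.1, we reject H₀.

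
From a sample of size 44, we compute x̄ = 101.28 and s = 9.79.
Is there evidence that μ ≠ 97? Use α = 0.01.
One-sample t-test:
H₀: μ = 97
H₁: μ ≠ 97
df = n - 1 = 43
t = (x̄ - μ₀) / (s/√n) = (101.28 - 97) / (9.79/√44) = 2.900
p-value = 0.0059

Since p-value < α = 0.01, we reject H₀.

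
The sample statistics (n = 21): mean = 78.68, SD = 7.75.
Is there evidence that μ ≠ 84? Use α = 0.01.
One-sample t-test:
H₀: μ = 84
H₁: μ ≠ 84
df = n - 1 = 20
t = (x̄ - μ₀) / (s/√n) = (78.68 - 84) / (7.75/√21) = -3.146
p-value = 0.0051

Since p-value < α = 0.01, we reject H₀.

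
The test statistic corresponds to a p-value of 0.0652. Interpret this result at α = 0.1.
Since p = 0.0652 < α = 0.1, reject H₀.
There is sufficient evidence to reject the null hypothesis; the result is statistically significant at the 0.1 level.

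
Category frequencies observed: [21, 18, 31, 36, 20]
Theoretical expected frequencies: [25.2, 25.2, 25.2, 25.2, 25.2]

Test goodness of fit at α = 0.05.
Chi-square goodness of fit test:
H₀: observed counts match expected distribution
H₁: observed counts differ from expected distribution
df = k - 1 = 4
χ² = Σ(O - E)²/E
   = (21 - 25.2)²/25.2 + (18 - 25.2)²/25.2 + (31 - 25.2)²/25.2 + (36 - 25.2)²/25.2 + (20 - 25.2)²/25.2
   = 0.700 + 2.057 + 1.335 + 4.629 + 1.073
   = 9.79
p-value = 0.0441

Since p-value < α = 0.05, we reject H₀.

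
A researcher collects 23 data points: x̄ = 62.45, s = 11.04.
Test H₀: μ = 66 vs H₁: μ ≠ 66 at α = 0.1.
One-sample t-test:
H₀: μ = 66
H₁: μ ≠ 66
df = n - 1 = 22
t = (x̄ - μ₀) / (s/√n) = (62.45 - 66) / (11.04/√23) = -1.542
p-value = 0.1373

Since p-value > α = 0.1, we fail to reject H₀.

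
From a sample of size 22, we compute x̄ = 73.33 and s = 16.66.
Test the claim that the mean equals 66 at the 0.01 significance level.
One-sample t-test:
H₀: μ = 66
H₁: μ ≠ 66
df = n - 1 = 21
t = (x̄ - μ₀) / (s/√n) = (73.33 - 66) / (16.66/√22) = 2.064
p-value = 0.0516

Since p-value > α = 0.01, we fail to reject H₀.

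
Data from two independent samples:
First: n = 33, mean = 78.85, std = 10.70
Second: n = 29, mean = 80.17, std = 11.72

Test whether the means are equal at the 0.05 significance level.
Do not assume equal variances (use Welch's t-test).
Welch's two-sample t-test:
H₀: μ₁ = μ₂
H₁: μ₁ ≠ μ₂
s₁²/n₁ = 10.70²/33 = 3.4694,  s₂²/n₂ = 11.72²/29 = 4.7365
SE = √(s₁²/n₁ + s₂²/n₂) = √(3.4694 + 4.7365) = 2.8646
df (Welch-Satterthwaite) = (s₁²/n₁ + s₂²/n₂)² / [(s₁²/n₁)²/(n₁-1) + (s₂²/n₂)²/(n₂-1)] ≈ 57.19
t = (x̄₁ - x̄₂) / SE = (78.85 - 80.17) / 2.8646 = -1.32 / 2.8646 = -0.461
p-value = 0.6467

Since p-value > α = 0.05, we fail to reject H₀.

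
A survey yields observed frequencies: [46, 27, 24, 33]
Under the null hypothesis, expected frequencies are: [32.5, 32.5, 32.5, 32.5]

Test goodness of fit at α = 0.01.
Chi-square goodness of fit test:
H₀: observed counts match expected distribution
H₁: observed counts differ from expected distribution
df = k - 1 = 3
χ² = Σ(O - E)²/E
   = (46 - 32.5)²/32.5 + (27 - 32.5)²/32.5 + (24 - 32.5)²/32.5 + (33 - 32.5)²/32.5
   = 5.608 + 0.931 + 2.223 + 0.008
   = 8.77
p-value = 0.0325

Since p-value > α = 0.01, we fail to reject H₀.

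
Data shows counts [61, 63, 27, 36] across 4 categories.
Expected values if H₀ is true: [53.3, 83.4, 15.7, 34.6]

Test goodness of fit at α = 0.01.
Chi-square goodness of fit test:
H₀: observed counts match expected distribution
H₁: observed counts differ from expected distribution
df = k - 1 = 3
χ² = Σ(O - E)²/E
   = (61 - 53.3)²/53.3 + (63 - 83.4)²/83.4 + (27 - 15.7)²/15.7 + (36 - 34.6)²/34.6
   = 1.112 + 4.990 + 8.133 + 0.057
   = 14.29
p-value = 0.0025

Since p-value < α = 0.01, we reject H₀.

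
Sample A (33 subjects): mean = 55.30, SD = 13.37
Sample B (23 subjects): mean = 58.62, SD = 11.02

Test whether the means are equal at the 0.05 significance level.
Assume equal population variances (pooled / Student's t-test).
Student's two-sample t-test (equal variances):
H₀: μ₁ = μ₂
H₁: μ₁ ≠ μ₂
df = n₁ + n₂ - 2 = 54
Pooled variance s_p² = [(n₁-1)s₁² + (n₂-1)s₂²] / (n₁ + n₂ - 2) = [(32)(13.37²) + (22)(11.02²)] / 54 = 155.4057
SE = √(s_p²(1/n₁ + 1/n₂)) = √(155.4057 × (1/33 + 1/23)) = 3.3862
t = (x̄₁ - x̄₂) / SE = (55.30 - 58.62) / 3.3862 = -3.32 / 3.3862 = -0.980
p-value = 0.3312

Since p-value > α = 0.05, we fail to reject H₀.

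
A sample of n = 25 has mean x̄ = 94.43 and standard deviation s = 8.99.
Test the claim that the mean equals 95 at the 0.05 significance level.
One-sample t-test:
H₀: μ = 95
H₁: μ ≠ 95
df = n - 1 = 24
t = (x̄ - μ₀) / (s/√n) = (94.43 - 95) / (8.99/√25) = -0.317
p-value = 0.7540

Since p-value > α = 0.05, we fail to reject H₀.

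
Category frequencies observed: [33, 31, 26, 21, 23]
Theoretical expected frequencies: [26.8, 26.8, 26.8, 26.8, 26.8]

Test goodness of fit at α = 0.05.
Chi-square goodness of fit test:
H₀: observed counts match expected distribution
H₁: observed counts differ from expected distribution
df = k - 1 = 4
χ² = Σ(O - E)²/E
   = (33 - 26.8)²/26.8 + (31 - 26.8)²/26.8 + (26 - 26.8)²/26.8 + (21 - 26.8)²/26.8 + (23 - 26.8)²/26.8
   = 1.434 + 0.658 + 0.024 + 1.255 + 0.539
   = 3.91
p-value = 0.4183

Since p-value > α = 0.05, we fail to reject H₀.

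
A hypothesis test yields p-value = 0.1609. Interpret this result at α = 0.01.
Since p = 0.1609 > α = 0.01, fail to reject H₀.
There is insufficient evidence to reject the null hypothesis; the result is not statistically significant at the 0.01 level.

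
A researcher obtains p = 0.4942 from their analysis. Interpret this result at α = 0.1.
Since p = 0.4942 > α = 0.1, fail to reject H₀.
There is insufficient evidence to reject the null hypothesis; the result is not statistically significant at the 0.1 level.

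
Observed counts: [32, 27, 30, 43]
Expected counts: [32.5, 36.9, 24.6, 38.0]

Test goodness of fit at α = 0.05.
Chi-square goodness of fit test:
H₀: observed counts match expected distribution
H₁: observed counts differ from expected distribution
df = k - 1 = 3
χ² = Σ(O - E)²/E
   = (32 - 32.5)²/32.5 + (27 - 36.9)²/36.9 + (30 - 24.6)²/24.6 + (43 - 38.0)²/38.0
   = 0.008 + 2.656 + 1.185 + 0.658
   = 4.51
p-value = 0.2117

Since p-value > α = 0.05, we fail to reject H₀.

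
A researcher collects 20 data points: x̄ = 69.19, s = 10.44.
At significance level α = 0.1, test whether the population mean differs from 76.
One-sample t-test:
H₀: μ = 76
H₁: μ ≠ 76
df = n - 1 = 19
t = (x̄ - μ₀) / (s/√n) = (69.19 - 76) / (10.44/√20) = -2.917
p-value = 0.0088

Since p-value < α = 0.1, we reject H₀.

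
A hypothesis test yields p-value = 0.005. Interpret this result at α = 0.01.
Since p = 0.005 < α = 0.01, reject H₀.
There is sufficient evidence to reject the null hypothesis; the result is statistically significant at the 0.01 level.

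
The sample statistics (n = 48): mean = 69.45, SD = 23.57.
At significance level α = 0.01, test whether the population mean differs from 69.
One-sample t-test:
H₀: μ = 69
H₁: μ ≠ 69
df = n - 1 = 47
t = (x̄ - μ₀) / (s/√n) = (69.45 - 69) / (23.57/√48) = 0.132
p-value = 0.8953

Since p-value > α = 0.01, we fail to reject H₀.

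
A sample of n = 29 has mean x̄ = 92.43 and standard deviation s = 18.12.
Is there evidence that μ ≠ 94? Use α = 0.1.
One-sample t-test:
H₀: μ = 94
H₁: μ ≠ 94
df = n - 1 = 28
t = (x̄ - μ₀) / (s/√n) = (92.43 - 94) / (18.12/√29) = -0.467
p-value = 0.6444

Since p-value > α = 0.1, we fail to reject H₀.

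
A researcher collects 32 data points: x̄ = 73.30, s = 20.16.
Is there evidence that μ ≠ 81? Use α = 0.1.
One-sample t-test:
H₀: μ = 81
H₁: μ ≠ 81
df = n - 1 = 31
t = (x̄ - μ₀) / (s/√n) = (73.30 - 81) / (20.16/√32) = -2.161
p-value = 0.0386

Since p-value < α = 0.1, we reject H₀.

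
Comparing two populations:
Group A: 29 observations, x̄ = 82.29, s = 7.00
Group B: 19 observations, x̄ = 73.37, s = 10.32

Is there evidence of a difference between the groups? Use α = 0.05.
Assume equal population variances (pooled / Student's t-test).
Student's two-sample t-test (equal variances):
H₀: μ₁ = μ₂
H₁: μ₁ ≠ μ₂
df = n₁ + n₂ - 2 = 46
Pooled variance s_p² = [(n₁-1)s₁² + (n₂-1)s₂²] / (n₁ + n₂ - 2) = [(28)(7.00²) + (18)(10.32²)] / 46 = 71.5009
SE = √(s_p²(1/n₁ + 1/n₂)) = √(71.5009 × (1/29 + 1/19)) = 2.4957
t = (x̄₁ - x̄₂) / SE = (82.29 - 73.37) / 2.4957 = 8.92 / 2.4957 = 3.574
p-value = 0.0008

Since p-value < α = 0.05, we reject H₀.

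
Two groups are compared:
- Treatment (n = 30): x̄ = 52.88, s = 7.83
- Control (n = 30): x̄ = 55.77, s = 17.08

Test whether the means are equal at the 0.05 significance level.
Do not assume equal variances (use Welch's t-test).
Welch's two-sample t-test:
H₀: μ₁ = μ₂
H₁: μ₁ ≠ μ₂
s₁²/n₁ = 7.83²/30 = 2.0436,  s₂²/n₂ = 17.08²/30 = 9.7242
SE = √(s₁²/n₁ + s₂²/n₂) = √(2.0436 + 9.7242) = 3.4304
df (Welch-Satterthwaite) = (s₁²/n₁ + s₂²/n₂)² / [(s₁²/n₁)²/(n₁-1) + (s₂²/n₂)²/(n₂-1)] ≈ 40.67
t = (x̄₁ - x̄₂) / SE = (52.88 - 55.77) / 3.4304 = -2.89 / 3.4304 = -0.842
p-value = 0.4045

Since p-value > α = 0.05, we fail to reject H₀.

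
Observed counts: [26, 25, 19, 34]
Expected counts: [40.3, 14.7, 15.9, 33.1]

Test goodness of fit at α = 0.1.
Chi-square goodness of fit test:
H₀: observed counts match expected distribution
H₁: observed counts differ from expected distribution
df = k - 1 = 3
χ² = Σ(O - E)²/E
   = (26 - 40.3)²/40.3 + (25 - 14.7)²/14.7 + (19 - 15.9)²/15.9 + (34 - 33.1)²/33.1
   = 5.074 + 7.217 + 0.604 + 0.024
   = 12.92
p-value = 0.0048

Since p-value < α = 0.1, we reject H₀.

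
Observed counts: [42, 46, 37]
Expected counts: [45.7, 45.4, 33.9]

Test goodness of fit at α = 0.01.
Chi-square goodness of fit test:
H₀: observed counts match expected distribution
H₁: observed counts differ from expected distribution
df = k - 1 = 2
χ² = Σ(O - E)²/E
   = (42 - 45.7)²/45.7 + (46 - 45.4)²/45.4 + (37 - 33.9)²/33.9
   = 0.300 + 0.008 + 0.283
   = 0.59
p-value = 0.7442

Since p-value > α = 0.01, we fail to reject H₀.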